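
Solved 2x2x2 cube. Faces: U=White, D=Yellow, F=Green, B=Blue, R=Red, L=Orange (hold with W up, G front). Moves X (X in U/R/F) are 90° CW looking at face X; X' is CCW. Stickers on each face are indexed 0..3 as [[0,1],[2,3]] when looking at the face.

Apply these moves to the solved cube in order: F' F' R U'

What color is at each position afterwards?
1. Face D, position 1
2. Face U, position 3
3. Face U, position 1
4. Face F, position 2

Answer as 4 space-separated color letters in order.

After move 1 (F'): F=GGGG U=WWRR R=YRYR D=OOYY L=OWOW
After move 2 (F'): F=GGGG U=WWYY R=OROR D=WWYY L=OROR
After move 3 (R): R=OORR U=WGYG F=GWGY D=WBYB B=YBWB
After move 4 (U'): U=GGWY F=ORGY R=GWRR B=OOWB L=YBOR
Query 1: D[1] = B
Query 2: U[3] = Y
Query 3: U[1] = G
Query 4: F[2] = G

Answer: B Y G G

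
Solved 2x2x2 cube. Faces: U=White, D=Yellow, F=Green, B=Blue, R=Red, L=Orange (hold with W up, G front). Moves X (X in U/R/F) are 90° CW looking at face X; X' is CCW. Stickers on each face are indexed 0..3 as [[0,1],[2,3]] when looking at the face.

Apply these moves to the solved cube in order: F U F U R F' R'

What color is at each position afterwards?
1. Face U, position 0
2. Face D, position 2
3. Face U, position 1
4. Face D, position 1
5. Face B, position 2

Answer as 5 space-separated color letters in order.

After move 1 (F): F=GGGG U=WWOO R=WRWR D=RRYY L=OYOY
After move 2 (U): U=OWOW F=WRGG R=BBWR B=OYBB L=GGOY
After move 3 (F): F=GWGR U=OWYG R=OBWR D=WBYY L=GROR
After move 4 (U): U=YOGW F=OBGR R=OYWR B=GRBB L=GWOR
After move 5 (R): R=WORY U=YBGR F=OBGY D=WBYG B=WROB
After move 6 (F'): F=BYOG U=YBWR R=BOWY D=WRYG L=GROG
After move 7 (R'): R=OYBW U=YOWW F=BBOR D=WYYG B=GRRB
Query 1: U[0] = Y
Query 2: D[2] = Y
Query 3: U[1] = O
Query 4: D[1] = Y
Query 5: B[2] = R

Answer: Y Y O Y R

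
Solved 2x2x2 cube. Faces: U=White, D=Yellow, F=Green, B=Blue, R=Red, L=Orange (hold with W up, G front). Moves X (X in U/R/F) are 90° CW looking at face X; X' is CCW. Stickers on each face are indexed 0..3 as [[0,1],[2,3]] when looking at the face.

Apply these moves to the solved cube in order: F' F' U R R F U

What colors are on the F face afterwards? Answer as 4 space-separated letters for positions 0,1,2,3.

After move 1 (F'): F=GGGG U=WWRR R=YRYR D=OOYY L=OWOW
After move 2 (F'): F=GGGG U=WWYY R=OROR D=WWYY L=OROR
After move 3 (U): U=YWYW F=ORGG R=BBOR B=ORBB L=GGOR
After move 4 (R): R=OBRB U=YRYG F=OWGY D=WBYO B=WRWB
After move 5 (R): R=ROBB U=YWYY F=OBGO D=WWYW B=GRRB
After move 6 (F): F=GOOB U=YWRG R=YOYB D=BRYW L=GWOW
After move 7 (U): U=RYGW F=YOOB R=GRYB B=GWRB L=GOOW
Query: F face = YOOB

Answer: Y O O B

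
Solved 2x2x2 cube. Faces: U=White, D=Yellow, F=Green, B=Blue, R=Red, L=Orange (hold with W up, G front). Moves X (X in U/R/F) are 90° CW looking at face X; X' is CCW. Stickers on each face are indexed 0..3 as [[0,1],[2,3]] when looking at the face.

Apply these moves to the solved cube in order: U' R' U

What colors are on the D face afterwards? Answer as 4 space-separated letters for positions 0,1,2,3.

Answer: Y O Y G

Derivation:
After move 1 (U'): U=WWWW F=OOGG R=GGRR B=RRBB L=BBOO
After move 2 (R'): R=GRGR U=WBWR F=OWGW D=YOYG B=YRYB
After move 3 (U): U=WWRB F=GRGW R=YRGR B=BBYB L=OWOO
Query: D face = YOYG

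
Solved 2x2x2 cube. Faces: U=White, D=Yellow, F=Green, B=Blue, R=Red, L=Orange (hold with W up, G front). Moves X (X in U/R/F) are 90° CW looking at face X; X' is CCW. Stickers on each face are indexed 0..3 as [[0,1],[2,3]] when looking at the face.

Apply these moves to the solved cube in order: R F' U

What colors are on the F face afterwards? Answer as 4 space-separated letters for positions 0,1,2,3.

Answer: B R G G

Derivation:
After move 1 (R): R=RRRR U=WGWG F=GYGY D=YBYB B=WBWB
After move 2 (F'): F=YYGG U=WGRR R=BRYR D=OOYB L=OGOW
After move 3 (U): U=RWRG F=BRGG R=WBYR B=OGWB L=YYOW
Query: F face = BRGG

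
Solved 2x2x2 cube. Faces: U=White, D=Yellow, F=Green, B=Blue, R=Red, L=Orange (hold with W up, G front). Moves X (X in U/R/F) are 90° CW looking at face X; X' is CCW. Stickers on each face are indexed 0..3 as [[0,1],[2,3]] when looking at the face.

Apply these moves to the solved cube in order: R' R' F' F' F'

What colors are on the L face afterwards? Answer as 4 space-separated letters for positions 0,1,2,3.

After move 1 (R'): R=RRRR U=WBWB F=GWGW D=YGYG B=YBYB
After move 2 (R'): R=RRRR U=WYWY F=GBGB D=YWYW B=GBGB
After move 3 (F'): F=BBGG U=WYRR R=WRYR D=OOYW L=OYOW
After move 4 (F'): F=BGBG U=WYWY R=OROR D=YWYW L=OROR
After move 5 (F'): F=GGBB U=WYOO R=WRYR D=RRYW L=OYOW
Query: L face = OYOW

Answer: O Y O W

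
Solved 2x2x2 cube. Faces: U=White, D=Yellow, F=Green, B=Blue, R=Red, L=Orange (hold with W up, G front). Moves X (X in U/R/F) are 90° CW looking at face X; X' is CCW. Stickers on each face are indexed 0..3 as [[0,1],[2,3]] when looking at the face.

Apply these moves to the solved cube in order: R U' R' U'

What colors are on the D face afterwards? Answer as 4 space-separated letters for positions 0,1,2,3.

Answer: Y O Y Y

Derivation:
After move 1 (R): R=RRRR U=WGWG F=GYGY D=YBYB B=WBWB
After move 2 (U'): U=GGWW F=OOGY R=GYRR B=RRWB L=WBOO
After move 3 (R'): R=YRGR U=GWWR F=OGGW D=YOYY B=BRBB
After move 4 (U'): U=WRGW F=WBGW R=OGGR B=YRBB L=BROO
Query: D face = YOYY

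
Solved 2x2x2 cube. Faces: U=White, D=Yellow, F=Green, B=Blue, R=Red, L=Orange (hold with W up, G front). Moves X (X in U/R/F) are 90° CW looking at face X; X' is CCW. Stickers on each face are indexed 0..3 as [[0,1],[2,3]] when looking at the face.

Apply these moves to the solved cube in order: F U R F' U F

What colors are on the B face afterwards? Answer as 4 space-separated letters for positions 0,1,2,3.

After move 1 (F): F=GGGG U=WWOO R=WRWR D=RRYY L=OYOY
After move 2 (U): U=OWOW F=WRGG R=BBWR B=OYBB L=GGOY
After move 3 (R): R=WBRB U=OROG F=WRGY D=RBYO B=WYWB
After move 4 (F'): F=RYWG U=ORWR R=BBRB D=GYYO L=GGOO
After move 5 (U): U=WORR F=BBWG R=WYRB B=GGWB L=RYOO
After move 6 (F): F=WBGB U=WOOY R=RYRB D=RWYO L=RGOY
Query: B face = GGWB

Answer: G G W B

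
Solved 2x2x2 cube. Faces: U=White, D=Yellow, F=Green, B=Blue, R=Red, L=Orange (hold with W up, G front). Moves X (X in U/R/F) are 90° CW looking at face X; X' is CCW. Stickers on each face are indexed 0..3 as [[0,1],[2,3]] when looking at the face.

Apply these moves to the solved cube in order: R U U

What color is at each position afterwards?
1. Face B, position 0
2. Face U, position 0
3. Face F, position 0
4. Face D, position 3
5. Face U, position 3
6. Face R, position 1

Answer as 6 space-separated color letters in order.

Answer: G G W B W O

Derivation:
After move 1 (R): R=RRRR U=WGWG F=GYGY D=YBYB B=WBWB
After move 2 (U): U=WWGG F=RRGY R=WBRR B=OOWB L=GYOO
After move 3 (U): U=GWGW F=WBGY R=OORR B=GYWB L=RROO
Query 1: B[0] = G
Query 2: U[0] = G
Query 3: F[0] = W
Query 4: D[3] = B
Query 5: U[3] = W
Query 6: R[1] = O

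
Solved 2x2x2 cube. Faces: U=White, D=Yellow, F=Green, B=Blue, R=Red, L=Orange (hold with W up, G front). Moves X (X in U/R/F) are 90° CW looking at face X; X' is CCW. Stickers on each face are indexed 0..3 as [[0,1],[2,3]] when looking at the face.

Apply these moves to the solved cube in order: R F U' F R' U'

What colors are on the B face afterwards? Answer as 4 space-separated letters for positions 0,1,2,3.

After move 1 (R): R=RRRR U=WGWG F=GYGY D=YBYB B=WBWB
After move 2 (F): F=GGYY U=WGOO R=WRGR D=RRYB L=OYOB
After move 3 (U'): U=GOWO F=OYYY R=GGGR B=WRWB L=WBOB
After move 4 (F): F=YOYY U=GOBB R=WGOR D=GGYB L=WROR
After move 5 (R'): R=GRWO U=GWBW F=YOYB D=GOYY B=BRGB
After move 6 (U'): U=WWGB F=WRYB R=YOWO B=GRGB L=BROR
Query: B face = GRGB

Answer: G R G B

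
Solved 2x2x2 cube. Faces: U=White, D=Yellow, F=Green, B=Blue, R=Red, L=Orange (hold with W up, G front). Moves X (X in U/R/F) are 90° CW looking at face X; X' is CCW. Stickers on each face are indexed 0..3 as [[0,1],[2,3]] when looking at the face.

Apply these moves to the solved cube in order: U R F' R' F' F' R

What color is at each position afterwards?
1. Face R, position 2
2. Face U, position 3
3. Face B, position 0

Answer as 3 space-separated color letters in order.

Answer: Y Y G

Derivation:
After move 1 (U): U=WWWW F=RRGG R=BBRR B=OOBB L=GGOO
After move 2 (R): R=RBRB U=WRWG F=RYGY D=YBYO B=WOWB
After move 3 (F'): F=YYRG U=WRRR R=BBYB D=GOYO L=GGOW
After move 4 (R'): R=BBBY U=WWRW F=YRRR D=GYYG B=OOOB
After move 5 (F'): F=RRYR U=WWBB R=YBGY D=GWYG L=GWOR
After move 6 (F'): F=RRRY U=WWYG R=WBGY D=WRYG L=GBOB
After move 7 (R): R=GWYB U=WRYY F=RRRG D=WOYO B=GOWB
Query 1: R[2] = Y
Query 2: U[3] = Y
Query 3: B[0] = G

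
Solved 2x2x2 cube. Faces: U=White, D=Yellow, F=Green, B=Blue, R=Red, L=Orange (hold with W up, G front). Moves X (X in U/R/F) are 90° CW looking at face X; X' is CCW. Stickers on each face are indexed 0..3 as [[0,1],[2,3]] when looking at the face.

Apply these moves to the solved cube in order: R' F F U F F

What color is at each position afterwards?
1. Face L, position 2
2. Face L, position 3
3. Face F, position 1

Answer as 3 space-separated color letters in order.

After move 1 (R'): R=RRRR U=WBWB F=GWGW D=YGYG B=YBYB
After move 2 (F): F=GGWW U=WBOO R=WRBR D=RRYG L=OYOG
After move 3 (F): F=WGWG U=WBGY R=OROR D=BWYG L=OROR
After move 4 (U): U=GWYB F=ORWG R=YBOR B=ORYB L=WGOR
After move 5 (F): F=WOGR U=GWRG R=YBBR D=OYYG L=WBOW
After move 6 (F): F=GWRO U=GWWB R=RBGR D=BYYG L=WOOY
Query 1: L[2] = O
Query 2: L[3] = Y
Query 3: F[1] = W

Answer: O Y W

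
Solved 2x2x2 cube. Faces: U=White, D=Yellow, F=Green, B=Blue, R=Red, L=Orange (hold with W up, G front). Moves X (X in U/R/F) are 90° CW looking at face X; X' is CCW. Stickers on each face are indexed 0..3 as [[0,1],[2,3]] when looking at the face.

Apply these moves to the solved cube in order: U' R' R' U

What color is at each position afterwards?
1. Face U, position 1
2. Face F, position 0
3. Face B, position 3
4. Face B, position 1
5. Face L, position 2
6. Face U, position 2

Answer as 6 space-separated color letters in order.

Answer: W R B B O Y

Derivation:
After move 1 (U'): U=WWWW F=OOGG R=GGRR B=RRBB L=BBOO
After move 2 (R'): R=GRGR U=WBWR F=OWGW D=YOYG B=YRYB
After move 3 (R'): R=RRGG U=WYWY F=OBGR D=YWYW B=GROB
After move 4 (U): U=WWYY F=RRGR R=GRGG B=BBOB L=OBOO
Query 1: U[1] = W
Query 2: F[0] = R
Query 3: B[3] = B
Query 4: B[1] = B
Query 5: L[2] = O
Query 6: U[2] = Y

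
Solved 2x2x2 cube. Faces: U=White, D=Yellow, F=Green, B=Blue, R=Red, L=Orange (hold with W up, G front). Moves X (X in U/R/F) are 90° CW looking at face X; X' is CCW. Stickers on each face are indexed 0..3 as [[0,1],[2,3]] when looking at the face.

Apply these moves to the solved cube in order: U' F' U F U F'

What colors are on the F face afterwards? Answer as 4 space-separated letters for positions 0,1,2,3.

After move 1 (U'): U=WWWW F=OOGG R=GGRR B=RRBB L=BBOO
After move 2 (F'): F=OGOG U=WWGR R=YGYR D=BOYY L=BWOW
After move 3 (U): U=GWRW F=YGOG R=RRYR B=BWBB L=OGOW
After move 4 (F): F=OYGG U=GWWG R=RRWR D=YRYY L=OBOO
After move 5 (U): U=WGGW F=RRGG R=BWWR B=OBBB L=OYOO
After move 6 (F'): F=RGRG U=WGBW R=RWYR D=YOYY L=OWOG
Query: F face = RGRG

Answer: R G R G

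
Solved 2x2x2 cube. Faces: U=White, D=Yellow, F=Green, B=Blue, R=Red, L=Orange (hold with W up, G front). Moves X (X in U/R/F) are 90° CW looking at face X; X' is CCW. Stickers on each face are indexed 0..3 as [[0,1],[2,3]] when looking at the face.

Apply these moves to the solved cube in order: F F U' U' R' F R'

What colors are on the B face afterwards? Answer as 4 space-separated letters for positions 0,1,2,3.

Answer: G G R B

Derivation:
After move 1 (F): F=GGGG U=WWOO R=WRWR D=RRYY L=OYOY
After move 2 (F): F=GGGG U=WWYY R=OROR D=WWYY L=OROR
After move 3 (U'): U=WYWY F=ORGG R=GGOR B=ORBB L=BBOR
After move 4 (U'): U=YYWW F=BBGG R=OROR B=GGBB L=OROR
After move 5 (R'): R=RROO U=YBWG F=BYGW D=WBYG B=YGWB
After move 6 (F): F=GBWY U=YBRR R=WRGO D=ORYG L=OWOB
After move 7 (R'): R=ROWG U=YWRY F=GBWR D=OBYY B=GGRB
Query: B face = GGRB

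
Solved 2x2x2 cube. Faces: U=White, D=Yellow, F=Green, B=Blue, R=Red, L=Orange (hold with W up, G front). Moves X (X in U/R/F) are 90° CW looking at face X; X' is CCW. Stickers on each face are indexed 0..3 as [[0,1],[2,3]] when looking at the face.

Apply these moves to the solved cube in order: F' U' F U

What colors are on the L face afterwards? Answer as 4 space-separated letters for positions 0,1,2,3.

After move 1 (F'): F=GGGG U=WWRR R=YRYR D=OOYY L=OWOW
After move 2 (U'): U=WRWR F=OWGG R=GGYR B=YRBB L=BBOW
After move 3 (F): F=GOGW U=WRWB R=WGRR D=YGYY L=BOOO
After move 4 (U): U=WWBR F=WGGW R=YRRR B=BOBB L=GOOO
Query: L face = GOOO

Answer: G O O O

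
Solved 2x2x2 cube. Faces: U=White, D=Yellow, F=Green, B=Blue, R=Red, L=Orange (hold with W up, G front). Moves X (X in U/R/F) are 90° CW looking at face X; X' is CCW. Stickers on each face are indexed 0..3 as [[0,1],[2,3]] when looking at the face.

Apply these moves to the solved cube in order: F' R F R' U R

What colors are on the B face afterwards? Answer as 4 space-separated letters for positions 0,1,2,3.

After move 1 (F'): F=GGGG U=WWRR R=YRYR D=OOYY L=OWOW
After move 2 (R): R=YYRR U=WGRG F=GOGY D=OBYB B=RBWB
After move 3 (F): F=GGYO U=WGWW R=RYGR D=RYYB L=OOOB
After move 4 (R'): R=YRRG U=WWWR F=GGYW D=RGYO B=BBYB
After move 5 (U): U=WWRW F=YRYW R=BBRG B=OOYB L=GGOB
After move 6 (R): R=RBGB U=WRRW F=YGYO D=RYYO B=WOWB
Query: B face = WOWB

Answer: W O W B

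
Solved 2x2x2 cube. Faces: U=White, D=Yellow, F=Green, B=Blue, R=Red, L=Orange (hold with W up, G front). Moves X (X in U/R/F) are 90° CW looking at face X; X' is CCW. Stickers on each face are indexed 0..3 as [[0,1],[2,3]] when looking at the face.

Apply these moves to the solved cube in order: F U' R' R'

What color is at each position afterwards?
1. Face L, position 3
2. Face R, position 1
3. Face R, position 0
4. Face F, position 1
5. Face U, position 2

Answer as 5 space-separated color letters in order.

After move 1 (F): F=GGGG U=WWOO R=WRWR D=RRYY L=OYOY
After move 2 (U'): U=WOWO F=OYGG R=GGWR B=WRBB L=BBOY
After move 3 (R'): R=GRGW U=WBWW F=OOGO D=RYYG B=YRRB
After move 4 (R'): R=RWGG U=WRWY F=OBGW D=ROYO B=GRYB
Query 1: L[3] = Y
Query 2: R[1] = W
Query 3: R[0] = R
Query 4: F[1] = B
Query 5: U[2] = W

Answer: Y W R B W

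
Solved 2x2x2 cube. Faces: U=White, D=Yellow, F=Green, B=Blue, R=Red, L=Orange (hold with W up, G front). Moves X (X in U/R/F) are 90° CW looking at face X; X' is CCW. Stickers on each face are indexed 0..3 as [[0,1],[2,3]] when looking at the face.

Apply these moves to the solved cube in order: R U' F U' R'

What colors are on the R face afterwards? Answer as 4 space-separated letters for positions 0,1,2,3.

Answer: O R G W

Derivation:
After move 1 (R): R=RRRR U=WGWG F=GYGY D=YBYB B=WBWB
After move 2 (U'): U=GGWW F=OOGY R=GYRR B=RRWB L=WBOO
After move 3 (F): F=GOYO U=GGOB R=WYWR D=RGYB L=WYOB
After move 4 (U'): U=GBGO F=WYYO R=GOWR B=WYWB L=RROB
After move 5 (R'): R=ORGW U=GWGW F=WBYO D=RYYO B=BYGB
Query: R face = ORGW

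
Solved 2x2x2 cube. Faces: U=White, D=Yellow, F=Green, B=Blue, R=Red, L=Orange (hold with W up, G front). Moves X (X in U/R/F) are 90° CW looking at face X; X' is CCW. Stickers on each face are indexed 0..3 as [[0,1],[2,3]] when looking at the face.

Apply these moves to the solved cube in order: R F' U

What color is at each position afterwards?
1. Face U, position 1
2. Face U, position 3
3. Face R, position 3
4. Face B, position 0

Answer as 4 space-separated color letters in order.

Answer: W G R O

Derivation:
After move 1 (R): R=RRRR U=WGWG F=GYGY D=YBYB B=WBWB
After move 2 (F'): F=YYGG U=WGRR R=BRYR D=OOYB L=OGOW
After move 3 (U): U=RWRG F=BRGG R=WBYR B=OGWB L=YYOW
Query 1: U[1] = W
Query 2: U[3] = G
Query 3: R[3] = R
Query 4: B[0] = O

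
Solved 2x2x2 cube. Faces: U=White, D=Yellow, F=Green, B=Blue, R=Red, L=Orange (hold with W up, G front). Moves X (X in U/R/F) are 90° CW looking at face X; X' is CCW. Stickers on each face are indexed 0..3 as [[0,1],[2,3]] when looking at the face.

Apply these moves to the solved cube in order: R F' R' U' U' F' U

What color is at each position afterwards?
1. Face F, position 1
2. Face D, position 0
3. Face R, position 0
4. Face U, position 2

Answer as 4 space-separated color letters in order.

After move 1 (R): R=RRRR U=WGWG F=GYGY D=YBYB B=WBWB
After move 2 (F'): F=YYGG U=WGRR R=BRYR D=OOYB L=OGOW
After move 3 (R'): R=RRBY U=WWRW F=YGGR D=OYYG B=BBOB
After move 4 (U'): U=WWWR F=OGGR R=YGBY B=RROB L=BBOW
After move 5 (U'): U=WRWW F=BBGR R=OGBY B=YGOB L=RROW
After move 6 (F'): F=BRBG U=WROB R=YGOY D=RWYG L=RWOW
After move 7 (U): U=OWBR F=YGBG R=YGOY B=RWOB L=BROW
Query 1: F[1] = G
Query 2: D[0] = R
Query 3: R[0] = Y
Query 4: U[2] = B

Answer: G R Y B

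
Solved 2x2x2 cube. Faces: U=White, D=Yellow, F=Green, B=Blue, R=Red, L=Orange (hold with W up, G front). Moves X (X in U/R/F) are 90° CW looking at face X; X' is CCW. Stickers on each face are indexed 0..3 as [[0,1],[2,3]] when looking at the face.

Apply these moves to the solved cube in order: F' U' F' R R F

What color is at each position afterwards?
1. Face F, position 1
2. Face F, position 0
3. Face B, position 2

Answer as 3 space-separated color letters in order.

Answer: W O G

Derivation:
After move 1 (F'): F=GGGG U=WWRR R=YRYR D=OOYY L=OWOW
After move 2 (U'): U=WRWR F=OWGG R=GGYR B=YRBB L=BBOW
After move 3 (F'): F=WGOG U=WRGY R=OGOR D=BWYY L=BROW
After move 4 (R): R=OORG U=WGGG F=WWOY D=BBYY B=YRRB
After move 5 (R): R=ROGO U=WWGY F=WBOY D=BRYY B=GRGB
After move 6 (F): F=OWYB U=WWWR R=GOYO D=GRYY L=BBOR
Query 1: F[1] = W
Query 2: F[0] = O
Query 3: B[2] = G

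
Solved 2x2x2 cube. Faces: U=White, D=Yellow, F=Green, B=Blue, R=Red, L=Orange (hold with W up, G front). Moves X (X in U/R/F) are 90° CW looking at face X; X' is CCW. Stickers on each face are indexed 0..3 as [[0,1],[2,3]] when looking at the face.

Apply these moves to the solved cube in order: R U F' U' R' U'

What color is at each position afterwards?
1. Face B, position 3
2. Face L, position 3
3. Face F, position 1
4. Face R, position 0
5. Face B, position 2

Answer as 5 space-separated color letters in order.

Answer: B G O G O

Derivation:
After move 1 (R): R=RRRR U=WGWG F=GYGY D=YBYB B=WBWB
After move 2 (U): U=WWGG F=RRGY R=WBRR B=OOWB L=GYOO
After move 3 (F'): F=RYRG U=WWWR R=BBYR D=YOYB L=GGOG
After move 4 (U'): U=WRWW F=GGRG R=RYYR B=BBWB L=OOOG
After move 5 (R'): R=YRRY U=WWWB F=GRRW D=YGYG B=BBOB
After move 6 (U'): U=WBWW F=OORW R=GRRY B=YROB L=BBOG
Query 1: B[3] = B
Query 2: L[3] = G
Query 3: F[1] = O
Query 4: R[0] = G
Query 5: B[2] = O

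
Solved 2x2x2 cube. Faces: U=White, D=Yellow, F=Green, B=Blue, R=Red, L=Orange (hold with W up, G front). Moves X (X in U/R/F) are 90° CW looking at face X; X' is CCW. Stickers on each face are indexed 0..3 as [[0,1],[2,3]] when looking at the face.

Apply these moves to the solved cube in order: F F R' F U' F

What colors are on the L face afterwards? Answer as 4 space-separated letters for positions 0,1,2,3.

Answer: Y O O R

Derivation:
After move 1 (F): F=GGGG U=WWOO R=WRWR D=RRYY L=OYOY
After move 2 (F): F=GGGG U=WWYY R=OROR D=WWYY L=OROR
After move 3 (R'): R=RROO U=WBYB F=GWGY D=WGYG B=YBWB
After move 4 (F): F=GGYW U=WBRR R=YRBO D=ORYG L=OWOG
After move 5 (U'): U=BRWR F=OWYW R=GGBO B=YRWB L=YBOG
After move 6 (F): F=YOWW U=BRGB R=WGRO D=BGYG L=YOOR
Query: L face = YOOR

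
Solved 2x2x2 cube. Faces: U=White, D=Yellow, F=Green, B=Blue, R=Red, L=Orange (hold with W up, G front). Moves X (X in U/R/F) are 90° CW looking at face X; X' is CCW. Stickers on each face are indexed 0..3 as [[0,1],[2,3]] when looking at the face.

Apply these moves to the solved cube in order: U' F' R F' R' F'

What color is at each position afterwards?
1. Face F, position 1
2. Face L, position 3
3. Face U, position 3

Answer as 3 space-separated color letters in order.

Answer: R Y B

Derivation:
After move 1 (U'): U=WWWW F=OOGG R=GGRR B=RRBB L=BBOO
After move 2 (F'): F=OGOG U=WWGR R=YGYR D=BOYY L=BWOW
After move 3 (R): R=YYRG U=WGGG F=OOOY D=BBYR B=RRWB
After move 4 (F'): F=OYOO U=WGYR R=BYBG D=WWYR L=BGOG
After move 5 (R'): R=YGBB U=WWYR F=OGOR D=WYYO B=RRWB
After move 6 (F'): F=GROO U=WWYB R=YGWB D=GGYO L=BROY
Query 1: F[1] = R
Query 2: L[3] = Y
Query 3: U[3] = B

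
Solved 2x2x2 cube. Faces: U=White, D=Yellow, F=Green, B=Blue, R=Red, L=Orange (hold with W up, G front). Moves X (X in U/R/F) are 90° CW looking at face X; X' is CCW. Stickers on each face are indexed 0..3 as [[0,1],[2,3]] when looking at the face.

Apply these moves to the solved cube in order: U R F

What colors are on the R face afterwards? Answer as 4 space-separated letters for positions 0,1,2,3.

After move 1 (U): U=WWWW F=RRGG R=BBRR B=OOBB L=GGOO
After move 2 (R): R=RBRB U=WRWG F=RYGY D=YBYO B=WOWB
After move 3 (F): F=GRYY U=WROG R=WBGB D=RRYO L=GYOB
Query: R face = WBGB

Answer: W B G B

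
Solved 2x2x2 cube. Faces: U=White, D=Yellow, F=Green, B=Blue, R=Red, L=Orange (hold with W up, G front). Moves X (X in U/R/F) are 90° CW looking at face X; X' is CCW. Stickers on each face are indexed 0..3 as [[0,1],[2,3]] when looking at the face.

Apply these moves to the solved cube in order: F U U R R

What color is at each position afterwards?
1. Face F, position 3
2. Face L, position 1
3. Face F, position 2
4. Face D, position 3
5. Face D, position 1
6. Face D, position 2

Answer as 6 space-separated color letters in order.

Answer: G R G W O Y

Derivation:
After move 1 (F): F=GGGG U=WWOO R=WRWR D=RRYY L=OYOY
After move 2 (U): U=OWOW F=WRGG R=BBWR B=OYBB L=GGOY
After move 3 (U): U=OOWW F=BBGG R=OYWR B=GGBB L=WROY
After move 4 (R): R=WORY U=OBWG F=BRGY D=RBYG B=WGOB
After move 5 (R): R=RWYO U=ORWY F=BBGG D=ROYW B=GGBB
Query 1: F[3] = G
Query 2: L[1] = R
Query 3: F[2] = G
Query 4: D[3] = W
Query 5: D[1] = O
Query 6: D[2] = Y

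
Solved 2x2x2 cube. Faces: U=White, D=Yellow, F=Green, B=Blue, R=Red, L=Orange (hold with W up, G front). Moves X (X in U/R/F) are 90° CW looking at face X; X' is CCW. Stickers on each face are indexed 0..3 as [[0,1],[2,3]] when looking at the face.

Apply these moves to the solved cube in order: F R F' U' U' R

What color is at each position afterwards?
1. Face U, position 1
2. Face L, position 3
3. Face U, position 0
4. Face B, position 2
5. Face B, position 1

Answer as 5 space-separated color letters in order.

Answer: B O R W Y

Derivation:
After move 1 (F): F=GGGG U=WWOO R=WRWR D=RRYY L=OYOY
After move 2 (R): R=WWRR U=WGOG F=GRGY D=RBYB B=OBWB
After move 3 (F'): F=RYGG U=WGWR R=BWRR D=YYYB L=OGOO
After move 4 (U'): U=GRWW F=OGGG R=RYRR B=BWWB L=OBOO
After move 5 (U'): U=RWGW F=OBGG R=OGRR B=RYWB L=BWOO
After move 6 (R): R=RORG U=RBGG F=OYGB D=YWYR B=WYWB
Query 1: U[1] = B
Query 2: L[3] = O
Query 3: U[0] = R
Query 4: B[2] = W
Query 5: B[1] = Y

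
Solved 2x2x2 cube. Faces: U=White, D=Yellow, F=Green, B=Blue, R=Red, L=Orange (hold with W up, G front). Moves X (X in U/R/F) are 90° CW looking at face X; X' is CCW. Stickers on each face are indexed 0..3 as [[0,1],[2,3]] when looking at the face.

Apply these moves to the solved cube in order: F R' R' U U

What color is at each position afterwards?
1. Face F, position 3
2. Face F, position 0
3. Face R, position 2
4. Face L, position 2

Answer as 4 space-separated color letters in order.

Answer: B G R O

Derivation:
After move 1 (F): F=GGGG U=WWOO R=WRWR D=RRYY L=OYOY
After move 2 (R'): R=RRWW U=WBOB F=GWGO D=RGYG B=YBRB
After move 3 (R'): R=RWRW U=WROY F=GBGB D=RWYO B=GBGB
After move 4 (U): U=OWYR F=RWGB R=GBRW B=OYGB L=GBOY
After move 5 (U): U=YORW F=GBGB R=OYRW B=GBGB L=RWOY
Query 1: F[3] = B
Query 2: F[0] = G
Query 3: R[2] = R
Query 4: L[2] = O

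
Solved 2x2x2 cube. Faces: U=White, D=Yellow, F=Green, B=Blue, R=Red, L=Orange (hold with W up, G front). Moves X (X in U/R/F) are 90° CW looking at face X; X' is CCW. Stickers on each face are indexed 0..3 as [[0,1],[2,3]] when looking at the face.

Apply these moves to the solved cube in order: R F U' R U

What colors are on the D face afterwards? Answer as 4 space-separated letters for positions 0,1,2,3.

Answer: R W Y W

Derivation:
After move 1 (R): R=RRRR U=WGWG F=GYGY D=YBYB B=WBWB
After move 2 (F): F=GGYY U=WGOO R=WRGR D=RRYB L=OYOB
After move 3 (U'): U=GOWO F=OYYY R=GGGR B=WRWB L=WBOB
After move 4 (R): R=GGRG U=GYWY F=ORYB D=RWYW B=OROB
After move 5 (U): U=WGYY F=GGYB R=ORRG B=WBOB L=OROB
Query: D face = RWYW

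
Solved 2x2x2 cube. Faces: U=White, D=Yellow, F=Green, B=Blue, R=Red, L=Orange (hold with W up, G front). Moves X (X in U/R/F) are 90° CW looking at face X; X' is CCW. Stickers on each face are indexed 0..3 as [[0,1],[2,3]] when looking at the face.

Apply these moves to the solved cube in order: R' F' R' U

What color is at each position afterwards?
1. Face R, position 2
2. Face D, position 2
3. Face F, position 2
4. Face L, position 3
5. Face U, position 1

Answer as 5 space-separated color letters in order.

Answer: G Y G W W

Derivation:
After move 1 (R'): R=RRRR U=WBWB F=GWGW D=YGYG B=YBYB
After move 2 (F'): F=WWGG U=WBRR R=GRYR D=OOYG L=OBOW
After move 3 (R'): R=RRGY U=WYRY F=WBGR D=OWYG B=GBOB
After move 4 (U): U=RWYY F=RRGR R=GBGY B=OBOB L=WBOW
Query 1: R[2] = G
Query 2: D[2] = Y
Query 3: F[2] = G
Query 4: L[3] = W
Query 5: U[1] = W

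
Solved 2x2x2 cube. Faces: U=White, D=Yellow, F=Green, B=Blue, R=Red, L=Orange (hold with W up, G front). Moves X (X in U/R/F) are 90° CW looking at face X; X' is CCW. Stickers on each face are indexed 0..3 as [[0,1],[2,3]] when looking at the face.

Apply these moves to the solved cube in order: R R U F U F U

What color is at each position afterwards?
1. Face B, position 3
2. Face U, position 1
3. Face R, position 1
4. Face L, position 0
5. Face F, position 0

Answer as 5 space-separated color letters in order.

After move 1 (R): R=RRRR U=WGWG F=GYGY D=YBYB B=WBWB
After move 2 (R): R=RRRR U=WYWY F=GBGB D=YWYW B=GBGB
After move 3 (U): U=WWYY F=RRGB R=GBRR B=OOGB L=GBOO
After move 4 (F): F=GRBR U=WWOB R=YBYR D=RGYW L=GYOW
After move 5 (U): U=OWBW F=YBBR R=OOYR B=GYGB L=GROW
After move 6 (F): F=BYRB U=OWWR R=BOWR D=YOYW L=GROG
After move 7 (U): U=WORW F=BORB R=GYWR B=GRGB L=BYOG
Query 1: B[3] = B
Query 2: U[1] = O
Query 3: R[1] = Y
Query 4: L[0] = B
Query 5: F[0] = B

Answer: B O Y B B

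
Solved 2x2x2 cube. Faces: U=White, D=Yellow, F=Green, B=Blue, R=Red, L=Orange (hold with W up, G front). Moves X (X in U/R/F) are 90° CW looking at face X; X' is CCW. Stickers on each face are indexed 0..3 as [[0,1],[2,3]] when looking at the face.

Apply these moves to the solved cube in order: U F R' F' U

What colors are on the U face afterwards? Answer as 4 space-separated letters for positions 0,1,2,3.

Answer: B W W B

Derivation:
After move 1 (U): U=WWWW F=RRGG R=BBRR B=OOBB L=GGOO
After move 2 (F): F=GRGR U=WWOG R=WBWR D=RBYY L=GYOY
After move 3 (R'): R=BRWW U=WBOO F=GWGG D=RRYR B=YOBB
After move 4 (F'): F=WGGG U=WBBW R=RRRW D=YYYR L=GOOO
After move 5 (U): U=BWWB F=RRGG R=YORW B=GOBB L=WGOO
Query: U face = BWWB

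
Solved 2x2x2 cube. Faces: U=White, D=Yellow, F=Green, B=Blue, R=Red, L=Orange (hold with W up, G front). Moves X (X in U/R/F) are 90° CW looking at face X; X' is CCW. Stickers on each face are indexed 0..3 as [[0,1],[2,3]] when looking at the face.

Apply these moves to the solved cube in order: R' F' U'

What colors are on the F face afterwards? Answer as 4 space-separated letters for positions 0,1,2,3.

After move 1 (R'): R=RRRR U=WBWB F=GWGW D=YGYG B=YBYB
After move 2 (F'): F=WWGG U=WBRR R=GRYR D=OOYG L=OBOW
After move 3 (U'): U=BRWR F=OBGG R=WWYR B=GRYB L=YBOW
Query: F face = OBGG

Answer: O B G G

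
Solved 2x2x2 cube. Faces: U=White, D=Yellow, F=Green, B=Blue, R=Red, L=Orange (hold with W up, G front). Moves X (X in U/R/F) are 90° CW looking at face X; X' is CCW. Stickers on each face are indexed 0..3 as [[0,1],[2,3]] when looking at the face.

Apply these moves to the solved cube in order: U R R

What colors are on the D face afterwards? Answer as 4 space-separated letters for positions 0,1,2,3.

Answer: Y W Y W

Derivation:
After move 1 (U): U=WWWW F=RRGG R=BBRR B=OOBB L=GGOO
After move 2 (R): R=RBRB U=WRWG F=RYGY D=YBYO B=WOWB
After move 3 (R): R=RRBB U=WYWY F=RBGO D=YWYW B=GORB
Query: D face = YWYW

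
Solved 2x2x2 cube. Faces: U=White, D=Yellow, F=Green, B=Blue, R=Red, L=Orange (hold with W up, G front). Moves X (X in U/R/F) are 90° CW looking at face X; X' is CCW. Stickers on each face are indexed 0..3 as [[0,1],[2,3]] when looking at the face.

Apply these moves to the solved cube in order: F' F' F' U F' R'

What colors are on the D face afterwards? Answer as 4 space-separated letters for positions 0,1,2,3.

After move 1 (F'): F=GGGG U=WWRR R=YRYR D=OOYY L=OWOW
After move 2 (F'): F=GGGG U=WWYY R=OROR D=WWYY L=OROR
After move 3 (F'): F=GGGG U=WWOO R=WRWR D=RRYY L=OYOY
After move 4 (U): U=OWOW F=WRGG R=BBWR B=OYBB L=GGOY
After move 5 (F'): F=RGWG U=OWBW R=RBRR D=GYYY L=GWOO
After move 6 (R'): R=BRRR U=OBBO F=RWWW D=GGYG B=YYYB
Query: D face = GGYG

Answer: G G Y G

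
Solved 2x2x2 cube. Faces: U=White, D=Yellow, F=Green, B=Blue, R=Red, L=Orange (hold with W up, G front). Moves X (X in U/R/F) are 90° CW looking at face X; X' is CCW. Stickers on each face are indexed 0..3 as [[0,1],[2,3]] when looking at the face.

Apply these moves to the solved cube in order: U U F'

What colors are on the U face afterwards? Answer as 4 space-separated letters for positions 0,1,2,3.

Answer: W W O R

Derivation:
After move 1 (U): U=WWWW F=RRGG R=BBRR B=OOBB L=GGOO
After move 2 (U): U=WWWW F=BBGG R=OORR B=GGBB L=RROO
After move 3 (F'): F=BGBG U=WWOR R=YOYR D=ROYY L=RWOW
Query: U face = WWOR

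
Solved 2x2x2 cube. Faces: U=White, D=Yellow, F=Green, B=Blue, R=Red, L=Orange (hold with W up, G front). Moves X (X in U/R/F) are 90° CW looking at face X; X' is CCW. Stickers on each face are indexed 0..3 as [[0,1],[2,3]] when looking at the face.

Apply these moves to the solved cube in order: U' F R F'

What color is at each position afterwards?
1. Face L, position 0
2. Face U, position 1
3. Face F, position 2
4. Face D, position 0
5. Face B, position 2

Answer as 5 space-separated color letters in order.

After move 1 (U'): U=WWWW F=OOGG R=GGRR B=RRBB L=BBOO
After move 2 (F): F=GOGO U=WWOB R=WGWR D=RGYY L=BYOY
After move 3 (R): R=WWRG U=WOOO F=GGGY D=RBYR B=BRWB
After move 4 (F'): F=GYGG U=WOWR R=BWRG D=YYYR L=BOOO
Query 1: L[0] = B
Query 2: U[1] = O
Query 3: F[2] = G
Query 4: D[0] = Y
Query 5: B[2] = W

Answer: B O G Y W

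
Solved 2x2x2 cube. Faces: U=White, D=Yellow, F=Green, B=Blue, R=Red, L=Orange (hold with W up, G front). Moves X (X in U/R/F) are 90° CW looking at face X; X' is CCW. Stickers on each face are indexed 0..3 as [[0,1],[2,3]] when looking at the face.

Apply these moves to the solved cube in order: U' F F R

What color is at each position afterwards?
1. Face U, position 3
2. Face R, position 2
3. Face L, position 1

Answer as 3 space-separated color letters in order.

Answer: O R R

Derivation:
After move 1 (U'): U=WWWW F=OOGG R=GGRR B=RRBB L=BBOO
After move 2 (F): F=GOGO U=WWOB R=WGWR D=RGYY L=BYOY
After move 3 (F): F=GGOO U=WWYY R=OGBR D=WWYY L=BROG
After move 4 (R): R=BORG U=WGYO F=GWOY D=WBYR B=YRWB
Query 1: U[3] = O
Query 2: R[2] = R
Query 3: L[1] = R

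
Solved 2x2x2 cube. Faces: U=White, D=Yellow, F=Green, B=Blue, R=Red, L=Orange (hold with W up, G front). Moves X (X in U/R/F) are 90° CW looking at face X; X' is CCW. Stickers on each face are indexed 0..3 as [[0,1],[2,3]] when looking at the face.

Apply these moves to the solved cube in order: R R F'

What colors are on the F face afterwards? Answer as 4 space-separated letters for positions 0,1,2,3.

Answer: B B G G

Derivation:
After move 1 (R): R=RRRR U=WGWG F=GYGY D=YBYB B=WBWB
After move 2 (R): R=RRRR U=WYWY F=GBGB D=YWYW B=GBGB
After move 3 (F'): F=BBGG U=WYRR R=WRYR D=OOYW L=OYOW
Query: F face = BBGG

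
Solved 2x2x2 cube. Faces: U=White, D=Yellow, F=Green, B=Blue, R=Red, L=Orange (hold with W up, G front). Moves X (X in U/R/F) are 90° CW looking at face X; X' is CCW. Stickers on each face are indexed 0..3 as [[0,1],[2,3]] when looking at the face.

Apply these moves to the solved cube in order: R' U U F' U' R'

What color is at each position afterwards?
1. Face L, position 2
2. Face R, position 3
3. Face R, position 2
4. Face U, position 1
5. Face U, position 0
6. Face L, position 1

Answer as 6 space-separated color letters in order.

After move 1 (R'): R=RRRR U=WBWB F=GWGW D=YGYG B=YBYB
After move 2 (U): U=WWBB F=RRGW R=YBRR B=OOYB L=GWOO
After move 3 (U): U=BWBW F=YBGW R=OORR B=GWYB L=RROO
After move 4 (F'): F=BWYG U=BWOR R=GOYR D=ROYG L=RWOB
After move 5 (U'): U=WRBO F=RWYG R=BWYR B=GOYB L=GWOB
After move 6 (R'): R=WRBY U=WYBG F=RRYO D=RWYG B=GOOB
Query 1: L[2] = O
Query 2: R[3] = Y
Query 3: R[2] = B
Query 4: U[1] = Y
Query 5: U[0] = W
Query 6: L[1] = W

Answer: O Y B Y W W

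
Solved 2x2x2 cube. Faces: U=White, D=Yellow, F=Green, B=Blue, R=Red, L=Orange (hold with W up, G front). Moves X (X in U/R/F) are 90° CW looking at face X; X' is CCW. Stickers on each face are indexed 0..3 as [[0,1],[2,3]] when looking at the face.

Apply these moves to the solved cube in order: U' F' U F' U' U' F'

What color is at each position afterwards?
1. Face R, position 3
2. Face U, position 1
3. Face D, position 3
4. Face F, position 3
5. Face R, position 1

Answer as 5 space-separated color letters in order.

Answer: R R Y Y W

Derivation:
After move 1 (U'): U=WWWW F=OOGG R=GGRR B=RRBB L=BBOO
After move 2 (F'): F=OGOG U=WWGR R=YGYR D=BOYY L=BWOW
After move 3 (U): U=GWRW F=YGOG R=RRYR B=BWBB L=OGOW
After move 4 (F'): F=GGYO U=GWRY R=ORBR D=GWYY L=OWOR
After move 5 (U'): U=WYGR F=OWYO R=GGBR B=ORBB L=BWOR
After move 6 (U'): U=YRWG F=BWYO R=OWBR B=GGBB L=OROR
After move 7 (F'): F=WOBY U=YROB R=WWGR D=RRYY L=OGOW
Query 1: R[3] = R
Query 2: U[1] = R
Query 3: D[3] = Y
Query 4: F[3] = Y
Query 5: R[1] = W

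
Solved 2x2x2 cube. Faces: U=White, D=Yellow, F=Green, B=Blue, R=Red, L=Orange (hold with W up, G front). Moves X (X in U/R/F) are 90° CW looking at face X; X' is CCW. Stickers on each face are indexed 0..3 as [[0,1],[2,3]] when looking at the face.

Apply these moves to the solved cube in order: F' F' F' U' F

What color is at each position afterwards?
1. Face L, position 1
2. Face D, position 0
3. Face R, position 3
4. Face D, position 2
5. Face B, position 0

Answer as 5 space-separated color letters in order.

Answer: R W R Y W

Derivation:
After move 1 (F'): F=GGGG U=WWRR R=YRYR D=OOYY L=OWOW
After move 2 (F'): F=GGGG U=WWYY R=OROR D=WWYY L=OROR
After move 3 (F'): F=GGGG U=WWOO R=WRWR D=RRYY L=OYOY
After move 4 (U'): U=WOWO F=OYGG R=GGWR B=WRBB L=BBOY
After move 5 (F): F=GOGY U=WOYB R=WGOR D=WGYY L=BROR
Query 1: L[1] = R
Query 2: D[0] = W
Query 3: R[3] = R
Query 4: D[2] = Y
Query 5: B[0] = W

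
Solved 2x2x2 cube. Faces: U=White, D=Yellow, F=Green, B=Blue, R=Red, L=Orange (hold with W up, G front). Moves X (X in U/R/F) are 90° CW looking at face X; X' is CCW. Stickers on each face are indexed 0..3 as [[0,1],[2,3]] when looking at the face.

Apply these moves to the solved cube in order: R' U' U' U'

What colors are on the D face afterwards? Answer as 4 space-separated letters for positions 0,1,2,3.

After move 1 (R'): R=RRRR U=WBWB F=GWGW D=YGYG B=YBYB
After move 2 (U'): U=BBWW F=OOGW R=GWRR B=RRYB L=YBOO
After move 3 (U'): U=BWBW F=YBGW R=OORR B=GWYB L=RROO
After move 4 (U'): U=WWBB F=RRGW R=YBRR B=OOYB L=GWOO
Query: D face = YGYG

Answer: Y G Y G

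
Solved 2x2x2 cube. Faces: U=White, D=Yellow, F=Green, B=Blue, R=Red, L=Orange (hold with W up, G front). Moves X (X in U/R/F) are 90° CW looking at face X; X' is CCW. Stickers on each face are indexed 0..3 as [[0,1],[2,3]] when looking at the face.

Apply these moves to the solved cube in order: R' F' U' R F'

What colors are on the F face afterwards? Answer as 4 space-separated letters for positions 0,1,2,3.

Answer: O G O G

Derivation:
After move 1 (R'): R=RRRR U=WBWB F=GWGW D=YGYG B=YBYB
After move 2 (F'): F=WWGG U=WBRR R=GRYR D=OOYG L=OBOW
After move 3 (U'): U=BRWR F=OBGG R=WWYR B=GRYB L=YBOW
After move 4 (R): R=YWRW U=BBWG F=OOGG D=OYYG B=RRRB
After move 5 (F'): F=OGOG U=BBYR R=YWOW D=BWYG L=YGOW
Query: F face = OGOG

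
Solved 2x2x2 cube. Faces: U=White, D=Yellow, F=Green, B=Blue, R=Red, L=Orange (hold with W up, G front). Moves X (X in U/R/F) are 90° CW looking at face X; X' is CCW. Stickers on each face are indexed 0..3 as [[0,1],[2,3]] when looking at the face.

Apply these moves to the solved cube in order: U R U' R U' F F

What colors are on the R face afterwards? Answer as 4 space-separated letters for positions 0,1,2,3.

After move 1 (U): U=WWWW F=RRGG R=BBRR B=OOBB L=GGOO
After move 2 (R): R=RBRB U=WRWG F=RYGY D=YBYO B=WOWB
After move 3 (U'): U=RGWW F=GGGY R=RYRB B=RBWB L=WOOO
After move 4 (R): R=RRBY U=RGWY F=GBGO D=YWYR B=WBGB
After move 5 (U'): U=GYRW F=WOGO R=GBBY B=RRGB L=WBOO
After move 6 (F): F=GWOO U=GYOB R=RBWY D=BGYR L=WYOW
After move 7 (F): F=OGOW U=GYWY R=OBBY D=WRYR L=WBOG
Query: R face = OBBY

Answer: O B B Y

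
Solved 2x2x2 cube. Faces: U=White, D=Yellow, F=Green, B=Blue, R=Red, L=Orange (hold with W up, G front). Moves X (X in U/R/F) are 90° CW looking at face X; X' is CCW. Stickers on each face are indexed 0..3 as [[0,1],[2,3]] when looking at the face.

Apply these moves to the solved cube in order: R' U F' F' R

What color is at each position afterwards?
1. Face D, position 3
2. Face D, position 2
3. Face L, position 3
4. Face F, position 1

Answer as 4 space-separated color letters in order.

Answer: O Y Y B

Derivation:
After move 1 (R'): R=RRRR U=WBWB F=GWGW D=YGYG B=YBYB
After move 2 (U): U=WWBB F=RRGW R=YBRR B=OOYB L=GWOO
After move 3 (F'): F=RWRG U=WWYR R=GBYR D=WOYG L=GBOB
After move 4 (F'): F=WGRR U=WWGY R=OBWR D=BBYG L=GROY
After move 5 (R): R=WORB U=WGGR F=WBRG D=BYYO B=YOWB
Query 1: D[3] = O
Query 2: D[2] = Y
Query 3: L[3] = Y
Query 4: F[1] = B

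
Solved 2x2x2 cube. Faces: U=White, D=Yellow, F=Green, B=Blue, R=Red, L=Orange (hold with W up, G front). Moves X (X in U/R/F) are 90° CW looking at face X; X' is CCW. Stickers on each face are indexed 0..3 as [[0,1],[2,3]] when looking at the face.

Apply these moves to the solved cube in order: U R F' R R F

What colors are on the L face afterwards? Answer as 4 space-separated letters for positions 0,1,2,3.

Answer: G G O R

Derivation:
After move 1 (U): U=WWWW F=RRGG R=BBRR B=OOBB L=GGOO
After move 2 (R): R=RBRB U=WRWG F=RYGY D=YBYO B=WOWB
After move 3 (F'): F=YYRG U=WRRR R=BBYB D=GOYO L=GGOW
After move 4 (R): R=YBBB U=WYRG F=YORO D=GWYW B=RORB
After move 5 (R): R=BYBB U=WORO F=YWRW D=GRYR B=GOYB
After move 6 (F): F=RYWW U=WOWG R=RYOB D=BBYR L=GGOR
Query: L face = GGOR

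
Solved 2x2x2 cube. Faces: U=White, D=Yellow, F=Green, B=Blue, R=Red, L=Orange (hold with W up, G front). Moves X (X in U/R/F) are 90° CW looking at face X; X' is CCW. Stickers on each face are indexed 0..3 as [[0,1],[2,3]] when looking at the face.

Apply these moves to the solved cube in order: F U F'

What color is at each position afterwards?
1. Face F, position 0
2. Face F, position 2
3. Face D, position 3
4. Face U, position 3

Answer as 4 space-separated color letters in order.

Answer: R W Y W

Derivation:
After move 1 (F): F=GGGG U=WWOO R=WRWR D=RRYY L=OYOY
After move 2 (U): U=OWOW F=WRGG R=BBWR B=OYBB L=GGOY
After move 3 (F'): F=RGWG U=OWBW R=RBRR D=GYYY L=GWOO
Query 1: F[0] = R
Query 2: F[2] = W
Query 3: D[3] = Y
Query 4: U[3] = W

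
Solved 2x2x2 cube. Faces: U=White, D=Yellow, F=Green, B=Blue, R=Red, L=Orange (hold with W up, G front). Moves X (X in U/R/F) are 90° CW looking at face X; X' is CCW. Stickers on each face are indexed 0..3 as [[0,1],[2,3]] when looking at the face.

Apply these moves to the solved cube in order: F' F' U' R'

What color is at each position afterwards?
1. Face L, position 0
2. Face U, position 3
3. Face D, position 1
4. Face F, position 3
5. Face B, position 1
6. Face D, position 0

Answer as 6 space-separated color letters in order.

After move 1 (F'): F=GGGG U=WWRR R=YRYR D=OOYY L=OWOW
After move 2 (F'): F=GGGG U=WWYY R=OROR D=WWYY L=OROR
After move 3 (U'): U=WYWY F=ORGG R=GGOR B=ORBB L=BBOR
After move 4 (R'): R=GRGO U=WBWO F=OYGY D=WRYG B=YRWB
Query 1: L[0] = B
Query 2: U[3] = O
Query 3: D[1] = R
Query 4: F[3] = Y
Query 5: B[1] = R
Query 6: D[0] = W

Answer: B O R Y R W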